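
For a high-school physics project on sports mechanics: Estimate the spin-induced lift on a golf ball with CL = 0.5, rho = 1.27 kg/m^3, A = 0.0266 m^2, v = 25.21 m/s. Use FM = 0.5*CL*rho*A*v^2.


FM = 0.5 * CL * rho * A * v^2
FM = 0.5 * 0.5 * 1.27 * 0.0266 * 25.21^2
v^2 = 635.5441
FM = 0.5 * 0.5 * 1.27 * 0.0266 * 635.5441 = 5.3675 N

5.3675 N


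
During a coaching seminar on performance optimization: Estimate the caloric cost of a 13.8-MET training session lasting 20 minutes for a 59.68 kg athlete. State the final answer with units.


kcal = MET * mass * time_hr
Convert time: 20 min = 0.3333 hr
kcal = 13.8 * 59.68 * 0.3333
kcal = 274.528 kcal

274.528 kcal


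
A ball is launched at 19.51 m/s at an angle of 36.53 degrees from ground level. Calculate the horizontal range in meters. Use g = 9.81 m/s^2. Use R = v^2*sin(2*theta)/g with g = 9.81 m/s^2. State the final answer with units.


R = v^2 * sin(2*theta) / g
Convert angle to radians: theta = 36.53 deg = 0.6376 rad
sin(2*theta) = sin(1.2751) = 0.9566
R = 19.51^2 * 0.9566 / 9.81
R = 380.6401 * 0.9566 / 9.81 = 37.1177 m

37.1177 m


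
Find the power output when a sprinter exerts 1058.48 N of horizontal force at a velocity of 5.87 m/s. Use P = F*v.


P = F * v
P = 1058.48 * 5.87
P = 6213.2776 W

6213.2776 W


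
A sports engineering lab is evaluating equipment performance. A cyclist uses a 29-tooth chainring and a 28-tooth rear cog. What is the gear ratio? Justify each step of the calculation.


GR = front_teeth / rear_teeth
GR = 29 / 28
GR = 1.0357

1.0357


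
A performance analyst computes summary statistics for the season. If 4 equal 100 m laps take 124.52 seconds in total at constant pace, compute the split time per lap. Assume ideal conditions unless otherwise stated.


Split time = total_time / n_laps = 124.52 / 4
Split time = 31.13 s per lap

31.13 s


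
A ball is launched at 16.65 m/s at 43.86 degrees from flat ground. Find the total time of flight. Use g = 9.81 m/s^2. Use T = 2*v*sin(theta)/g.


T = 2*v*sin(theta)/g
sin(theta) = sin(43.86 deg) = 0.6929
T = 2*16.65*0.6929 / 9.81
T = 23.0735 / 9.81 = 2.352 s

2.352 s


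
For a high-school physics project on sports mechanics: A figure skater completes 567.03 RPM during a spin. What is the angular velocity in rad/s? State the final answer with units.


omega = RPM * 2 * pi / 60
omega = 567.03 * 2 * 3.14159 / 60
omega = 3562.7546 / 60 = 59.3792 rad/s

59.3792 rad/s


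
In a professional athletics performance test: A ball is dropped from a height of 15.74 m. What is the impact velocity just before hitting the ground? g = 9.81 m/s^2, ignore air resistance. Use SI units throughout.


v = sqrt(2 * g * h)
v = sqrt(2 * 9.81 * 15.74)
v = sqrt(308.8188) = 17.5732 m/s

17.5732 m/s


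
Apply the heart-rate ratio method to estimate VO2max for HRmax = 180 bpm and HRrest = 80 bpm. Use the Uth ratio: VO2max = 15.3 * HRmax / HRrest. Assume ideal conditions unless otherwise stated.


VO2max = 15.3 * HRmax / HRrest
VO2max = 15.3 * 180 / 80
VO2max = 2754 / 80 = 34.425 mL/kg/min

34.425 mL/kg/min


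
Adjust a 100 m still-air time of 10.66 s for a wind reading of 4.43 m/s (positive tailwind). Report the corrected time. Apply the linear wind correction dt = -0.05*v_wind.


dt = -0.05 * v_wind = -0.05 * 4.43 = -0.2215 s
t_corrected = t_still + dt = 10.66 + (-0.2215)
t_corrected = 10.4385 s

10.4385 s


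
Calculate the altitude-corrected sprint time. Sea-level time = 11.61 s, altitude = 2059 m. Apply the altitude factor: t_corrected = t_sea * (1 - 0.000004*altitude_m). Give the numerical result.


Correction factor = 1 - 0.000004 * 2059 = 0.991764
t_corrected = t_sea * factor = 11.61 * 0.991764
t_corrected = 11.5144 s

11.5144 s


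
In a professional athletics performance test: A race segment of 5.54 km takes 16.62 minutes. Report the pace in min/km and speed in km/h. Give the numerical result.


Pace = time / distance = 16.62 min / 5.54 km = 3 min/km
Speed = distance / time_in_hours = 5.54 / 0.277 hr
Speed = 20 km/h

3 min/km, 20 km/h


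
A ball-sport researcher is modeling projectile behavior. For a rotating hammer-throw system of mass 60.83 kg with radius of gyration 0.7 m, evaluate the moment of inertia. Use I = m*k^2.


I = m * k^2
I = 60.83 * 0.7^2
I = 60.83 * 0.49 = 29.8067 kg*m^2

29.8067 kg*m^2


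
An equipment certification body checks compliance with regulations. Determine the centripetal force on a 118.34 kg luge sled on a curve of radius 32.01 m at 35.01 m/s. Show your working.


Fc = m * v^2 / r
v^2 = 35.01^2 = 1225.7001
Fc = 118.34 * 1225.7001 / 32.01
Fc = 145049.3498 / 32.01 = 4531.3761 N

4531.3761 N


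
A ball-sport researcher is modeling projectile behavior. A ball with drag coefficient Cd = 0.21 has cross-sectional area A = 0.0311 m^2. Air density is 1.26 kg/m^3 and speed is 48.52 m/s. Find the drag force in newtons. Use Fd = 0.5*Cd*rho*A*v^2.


Fd = 0.5 * Cd * rho * A * v^2
Fd = 0.5 * 0.21 * 1.26 * 0.0311 * 48.52^2
v^2 = 2354.1904
Fd = 0.5 * 0.21 * 1.26 * 0.0311 * 2354.1904 = 9.6864 N

9.6864 N


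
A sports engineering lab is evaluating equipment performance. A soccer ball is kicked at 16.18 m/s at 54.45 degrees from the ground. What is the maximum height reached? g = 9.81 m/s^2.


H = (v*sin(theta))^2 / (2*g)
vy = v*sin(theta) = 16.18 * sin(54.45 deg) = 13.1642 m/s
H = vy^2 / (2*g) = 173.2958 / (2*9.81)
H = 173.2958 / 19.62 = 8.8326 m

8.8326 m


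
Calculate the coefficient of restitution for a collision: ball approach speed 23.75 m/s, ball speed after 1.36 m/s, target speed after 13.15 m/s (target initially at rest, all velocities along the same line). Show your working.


e = (v2_after - v1_after) / (v1_before - v2_before)
Numerator = 13.15 - 1.36 = 11.79
Denominator = 23.75 - 0 = 23.75
e = 11.79 / 23.75 = 0.4964

0.4964


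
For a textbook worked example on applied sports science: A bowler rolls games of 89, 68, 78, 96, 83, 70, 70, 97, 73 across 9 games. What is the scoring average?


Average = sum / n
Sum = 724
Average = 724 / 9 = 80.4444

80.4444


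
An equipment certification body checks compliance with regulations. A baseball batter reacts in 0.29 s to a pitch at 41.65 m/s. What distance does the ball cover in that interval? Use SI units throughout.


d = v * t
d = 41.65 * 0.29
d = 12.0785 m

12.0785 m


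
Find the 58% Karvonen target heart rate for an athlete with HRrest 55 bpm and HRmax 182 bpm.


Target = HRrest + pct*(HRmax - HRrest)
Heart rate reserve = HRmax - HRrest = 182 - 55 = 127 bpm
Fraction = 58% = 0.58
Target = 55 + 0.58 * 127
Target = 55 + 73.66 = 128.66 bpm

128.66 bpm


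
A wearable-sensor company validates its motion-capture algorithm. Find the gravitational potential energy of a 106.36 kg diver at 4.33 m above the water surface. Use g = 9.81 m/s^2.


PE = m * g * h
PE = 106.36 * 9.81 * 4.33
PE = 1043.3916 * 4.33 = 4517.8856 J

4517.8856 J


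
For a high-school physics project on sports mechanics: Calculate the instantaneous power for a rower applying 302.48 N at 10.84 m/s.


P = F * v
P = 302.48 * 10.84
P = 3278.8832 W

3278.8832 W


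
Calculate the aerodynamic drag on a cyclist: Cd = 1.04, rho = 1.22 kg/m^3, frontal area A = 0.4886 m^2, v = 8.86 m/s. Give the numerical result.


Fd = 0.5 * Cd * rho * A * v^2
Fd = 0.5 * 1.04 * 1.22 * 0.4886 * 8.86^2
v^2 = 78.4996
Fd = 0.5 * 1.04 * 1.22 * 0.4886 * 78.4996 = 24.3324 N

24.3324 N


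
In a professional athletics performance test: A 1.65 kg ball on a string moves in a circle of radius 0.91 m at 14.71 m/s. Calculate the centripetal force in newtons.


Fc = m * v^2 / r
v^2 = 14.71^2 = 216.3841
Fc = 1.65 * 216.3841 / 0.91
Fc = 357.0338 / 0.91 = 392.3448 N

392.3448 N


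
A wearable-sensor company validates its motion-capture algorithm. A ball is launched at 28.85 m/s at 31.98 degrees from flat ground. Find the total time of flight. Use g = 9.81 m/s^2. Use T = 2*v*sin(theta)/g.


T = 2*v*sin(theta)/g
sin(theta) = sin(31.98 deg) = 0.5296
T = 2*28.85*0.5296 / 9.81
T = 30.5593 / 9.81 = 3.1151 s

3.1151 s


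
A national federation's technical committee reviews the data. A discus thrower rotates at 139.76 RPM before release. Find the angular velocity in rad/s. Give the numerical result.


omega = RPM * 2 * pi / 60
omega = 139.76 * 2 * 3.14159 / 60
omega = 878.138 / 60 = 14.6356 rad/s

14.6356 rad/s


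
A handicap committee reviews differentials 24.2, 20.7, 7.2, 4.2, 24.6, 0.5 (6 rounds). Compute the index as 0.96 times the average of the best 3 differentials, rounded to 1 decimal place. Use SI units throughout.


All differentials: 24.2, 20.7, 7.2, 4.2, 24.6, 0.5
Sorted: 0.5, 4.2, 7.2, 20.7, 24.2, 24.6
Best 3: 0.5, 4.2, 7.2
Average of best = 11.9 / 3 = 3.9667
Raw index = 3.9667 * 0.96 = 3.808
Handicap index = round(3.808, 1) = 3.8

3.8


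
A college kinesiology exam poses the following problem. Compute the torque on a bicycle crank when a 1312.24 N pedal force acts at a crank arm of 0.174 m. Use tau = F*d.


tau = F * d
tau = 1312.24 * 0.174
tau = 228.3298 N*m

228.3298 N*m


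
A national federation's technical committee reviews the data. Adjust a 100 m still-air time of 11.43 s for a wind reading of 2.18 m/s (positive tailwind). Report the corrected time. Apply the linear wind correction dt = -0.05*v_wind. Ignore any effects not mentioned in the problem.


dt = -0.05 * v_wind = -0.05 * 2.18 = -0.109 s
t_corrected = t_still + dt = 11.43 + (-0.109)
t_corrected = 11.321 s

11.321 s


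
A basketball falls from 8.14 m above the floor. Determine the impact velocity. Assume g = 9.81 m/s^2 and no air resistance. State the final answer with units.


v = sqrt(2 * g * h)
v = sqrt(2 * 9.81 * 8.14)
v = sqrt(159.7068) = 12.6375 m/s

12.6375 m/s


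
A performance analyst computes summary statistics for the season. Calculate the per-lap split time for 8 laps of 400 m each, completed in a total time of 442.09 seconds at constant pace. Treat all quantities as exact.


Split time = total_time / n_laps = 442.09 / 8
Split time = 55.2612 s per lap

55.2612 s


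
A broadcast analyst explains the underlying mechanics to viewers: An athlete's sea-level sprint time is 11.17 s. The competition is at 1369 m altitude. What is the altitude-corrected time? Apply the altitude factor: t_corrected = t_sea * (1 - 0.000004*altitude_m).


Correction factor = 1 - 0.000004 * 1369 = 0.994524
t_corrected = t_sea * factor = 11.17 * 0.994524
t_corrected = 11.1088 s

11.1088 s


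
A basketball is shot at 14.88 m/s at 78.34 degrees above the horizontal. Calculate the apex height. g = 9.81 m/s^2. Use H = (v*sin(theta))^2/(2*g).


H = (v*sin(theta))^2 / (2*g)
vy = v*sin(theta) = 14.88 * sin(78.34 deg) = 14.5729 m/s
H = vy^2 / (2*g) = 212.3705 / (2*9.81)
H = 212.3705 / 19.62 = 10.8242 m

10.8242 m


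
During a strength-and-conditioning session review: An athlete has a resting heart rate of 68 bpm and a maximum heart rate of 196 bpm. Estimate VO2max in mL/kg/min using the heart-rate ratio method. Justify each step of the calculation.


VO2max = 15.3 * HRmax / HRrest
VO2max = 15.3 * 196 / 68
VO2max = 2998.8 / 68 = 44.1 mL/kg/min

44.1 mL/kg/min


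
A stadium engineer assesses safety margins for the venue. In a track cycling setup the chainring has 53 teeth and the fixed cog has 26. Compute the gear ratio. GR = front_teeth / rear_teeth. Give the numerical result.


GR = front_teeth / rear_teeth
GR = 53 / 26
GR = 2.0385

2.0385


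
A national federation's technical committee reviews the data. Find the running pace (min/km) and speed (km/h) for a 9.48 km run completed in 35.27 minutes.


Pace = time / distance = 35.27 min / 9.48 km = 3.7205 min/km
Speed = distance / time_in_hours = 9.48 / 0.5878 hr
Speed = 16.127 km/h

3.7205 min/km, 16.127 km/h


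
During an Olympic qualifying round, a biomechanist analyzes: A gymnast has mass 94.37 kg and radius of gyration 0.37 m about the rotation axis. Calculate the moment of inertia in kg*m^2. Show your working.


I = m * k^2
I = 94.37 * 0.37^2
I = 94.37 * 0.1369 = 12.9193 kg*m^2

12.9193 kg*m^2


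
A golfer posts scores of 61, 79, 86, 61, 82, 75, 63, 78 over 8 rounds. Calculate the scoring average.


Average = sum / n
Sum = 585
Average = 585 / 8 = 73.125

73.125


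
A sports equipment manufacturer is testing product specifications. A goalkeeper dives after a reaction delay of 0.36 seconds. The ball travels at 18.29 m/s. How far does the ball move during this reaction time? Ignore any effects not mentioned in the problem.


d = v * t
d = 18.29 * 0.36
d = 6.5844 m

6.5844 m


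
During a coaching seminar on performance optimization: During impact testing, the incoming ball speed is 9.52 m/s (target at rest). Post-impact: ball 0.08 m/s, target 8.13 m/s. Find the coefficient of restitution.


e = (v2_after - v1_after) / (v1_before - v2_before)
Numerator = 8.13 - 0.08 = 8.05
Denominator = 9.52 - 0 = 9.52
e = 8.05 / 9.52 = 0.8456

0.8456


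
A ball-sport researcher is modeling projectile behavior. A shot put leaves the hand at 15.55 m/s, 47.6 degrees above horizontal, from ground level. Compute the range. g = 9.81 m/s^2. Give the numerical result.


R = v^2 * sin(2*theta) / g
Convert angle to radians: theta = 47.6 deg = 0.8308 rad
sin(2*theta) = sin(1.6616) = 0.9959
R = 15.55^2 * 0.9959 / 9.81
R = 241.8025 * 0.9959 / 9.81 = 24.5471 m

24.5471 m


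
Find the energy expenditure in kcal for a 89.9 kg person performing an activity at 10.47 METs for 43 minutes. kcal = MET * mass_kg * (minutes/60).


kcal = MET * mass * time_hr
Convert time: 43 min = 0.7167 hr
kcal = 10.47 * 89.9 * 0.7167
kcal = 674.5647 kcal

674.5647 kcal


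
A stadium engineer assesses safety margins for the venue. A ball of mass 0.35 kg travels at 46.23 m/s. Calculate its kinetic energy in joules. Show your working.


KE = 0.5 * m * v^2
KE = 0.5 * 0.35 * 46.23^2
KE = 0.5 * 0.35 * 2137.2129 = 374.0123 J

374.0123 J


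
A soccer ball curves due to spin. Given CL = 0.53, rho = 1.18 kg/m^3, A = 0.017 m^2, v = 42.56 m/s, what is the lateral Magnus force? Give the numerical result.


FM = 0.5 * CL * rho * A * v^2
FM = 0.5 * 0.53 * 1.18 * 0.017 * 42.56^2
v^2 = 1811.3536
FM = 0.5 * 0.53 * 1.18 * 0.017 * 1811.3536 = 9.629 N

9.629 N


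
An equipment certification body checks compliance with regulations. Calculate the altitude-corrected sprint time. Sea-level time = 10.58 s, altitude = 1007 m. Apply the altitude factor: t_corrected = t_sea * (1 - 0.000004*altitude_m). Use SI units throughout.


Correction factor = 1 - 0.000004 * 1007 = 0.995972
t_corrected = t_sea * factor = 10.58 * 0.995972
t_corrected = 10.5374 s

10.5374 s


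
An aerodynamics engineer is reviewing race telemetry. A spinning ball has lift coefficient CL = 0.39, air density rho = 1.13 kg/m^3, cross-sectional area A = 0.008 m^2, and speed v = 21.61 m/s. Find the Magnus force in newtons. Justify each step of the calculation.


FM = 0.5 * CL * rho * A * v^2
FM = 0.5 * 0.39 * 1.13 * 0.008 * 21.61^2
v^2 = 466.9921
FM = 0.5 * 0.39 * 1.13 * 0.008 * 466.9921 = 0.8232 N

0.8232 N


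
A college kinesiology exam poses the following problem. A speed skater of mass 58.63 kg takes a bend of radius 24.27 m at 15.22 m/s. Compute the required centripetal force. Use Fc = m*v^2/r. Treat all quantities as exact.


Fc = m * v^2 / r
v^2 = 15.22^2 = 231.6484
Fc = 58.63 * 231.6484 / 24.27
Fc = 13581.5457 / 24.27 = 559.6022 N

559.6022 N


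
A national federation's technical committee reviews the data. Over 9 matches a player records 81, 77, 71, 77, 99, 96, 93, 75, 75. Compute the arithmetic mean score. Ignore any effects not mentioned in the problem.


Average = sum / n
Sum = 744
Average = 744 / 9 = 82.6667

82.6667


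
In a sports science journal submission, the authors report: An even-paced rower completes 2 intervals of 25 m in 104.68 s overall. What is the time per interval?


Split time = total_time / n_laps = 104.68 / 2
Split time = 52.34 s per lap

52.34 s


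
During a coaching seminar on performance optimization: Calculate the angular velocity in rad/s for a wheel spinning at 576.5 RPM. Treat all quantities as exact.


omega = RPM * 2 * pi / 60
omega = 576.5 * 2 * 3.14159 / 60
omega = 3622.2563 / 60 = 60.3709 rad/s

60.3709 rad/s


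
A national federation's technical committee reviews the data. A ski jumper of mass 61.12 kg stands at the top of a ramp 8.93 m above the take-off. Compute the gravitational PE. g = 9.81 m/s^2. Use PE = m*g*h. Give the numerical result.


PE = m * g * h
PE = 61.12 * 9.81 * 8.93
PE = 599.5872 * 8.93 = 5354.3137 J

5354.3137 J


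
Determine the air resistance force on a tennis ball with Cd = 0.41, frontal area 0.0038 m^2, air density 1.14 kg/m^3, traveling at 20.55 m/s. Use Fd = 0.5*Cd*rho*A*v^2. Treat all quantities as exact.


Fd = 0.5 * Cd * rho * A * v^2
Fd = 0.5 * 0.41 * 1.14 * 0.0038 * 20.55^2
v^2 = 422.3025
Fd = 0.5 * 0.41 * 1.14 * 0.0038 * 422.3025 = 0.375 N

0.375 N


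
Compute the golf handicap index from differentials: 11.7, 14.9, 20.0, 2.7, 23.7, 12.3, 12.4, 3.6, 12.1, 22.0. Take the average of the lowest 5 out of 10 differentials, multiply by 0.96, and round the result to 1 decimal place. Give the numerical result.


All differentials: 11.7, 14.9, 20.0, 2.7, 23.7, 12.3, 12.4, 3.6, 12.1, 22.0
Sorted: 2.7, 3.6, 11.7, 12.1, 12.3, 12.4, 14.9, 20.0, 22.0, 23.7
Best 5: 2.7, 3.6, 11.7, 12.1, 12.3
Average of best = 42.4 / 5 = 8.48
Raw index = 8.48 * 0.96 = 8.1408
Handicap index = round(8.1408, 1) = 8.1

8.1


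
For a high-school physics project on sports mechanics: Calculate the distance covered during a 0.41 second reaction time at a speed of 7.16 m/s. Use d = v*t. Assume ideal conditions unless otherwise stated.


d = v * t
d = 7.16 * 0.41
d = 2.9356 m

2.9356 m


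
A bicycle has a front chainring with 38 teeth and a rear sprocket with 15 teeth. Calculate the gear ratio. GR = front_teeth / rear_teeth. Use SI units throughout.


GR = front_teeth / rear_teeth
GR = 38 / 15
GR = 2.5333

2.5333


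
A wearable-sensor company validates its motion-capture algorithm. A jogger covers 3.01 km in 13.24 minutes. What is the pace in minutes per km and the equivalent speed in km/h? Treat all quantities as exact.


Pace = time / distance = 13.24 min / 3.01 km = 4.3987 min/km
Speed = distance / time_in_hours = 3.01 / 0.2207 hr
Speed = 13.6405 km/h

4.3987 min/km, 13.6405 km/h


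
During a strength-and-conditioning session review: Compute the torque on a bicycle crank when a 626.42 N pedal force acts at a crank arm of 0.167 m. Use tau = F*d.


tau = F * d
tau = 626.42 * 0.167
tau = 104.6121 N*m

104.6121 N*m


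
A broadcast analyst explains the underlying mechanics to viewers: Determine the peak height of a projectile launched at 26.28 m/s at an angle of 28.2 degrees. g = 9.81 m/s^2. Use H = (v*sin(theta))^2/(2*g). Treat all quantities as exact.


H = (v*sin(theta))^2 / (2*g)
vy = v*sin(theta) = 26.28 * sin(28.2 deg) = 12.4186 m/s
H = vy^2 / (2*g) = 154.2225 / (2*9.81)
H = 154.2225 / 19.62 = 7.8605 m

7.8605 m


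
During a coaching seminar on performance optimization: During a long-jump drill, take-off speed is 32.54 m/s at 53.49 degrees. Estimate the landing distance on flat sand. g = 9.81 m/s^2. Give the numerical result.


R = v^2 * sin(2*theta) / g
Convert angle to radians: theta = 53.49 deg = 0.9336 rad
sin(2*theta) = sin(1.8672) = 0.9564
R = 32.54^2 * 0.9564 / 9.81
R = 1058.8516 * 0.9564 / 9.81 = 103.2307 m

103.2307 m


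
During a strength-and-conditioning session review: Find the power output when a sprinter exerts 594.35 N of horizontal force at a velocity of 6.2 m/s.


P = F * v
P = 594.35 * 6.2
P = 3684.97 W

3684.97 W


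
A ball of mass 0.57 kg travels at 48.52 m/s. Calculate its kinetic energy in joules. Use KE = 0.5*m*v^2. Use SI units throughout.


KE = 0.5 * m * v^2
KE = 0.5 * 0.57 * 48.52^2
KE = 0.5 * 0.57 * 2354.1904 = 670.9443 J

670.9443 J


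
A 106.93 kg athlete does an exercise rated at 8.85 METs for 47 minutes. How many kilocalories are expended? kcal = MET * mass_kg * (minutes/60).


kcal = MET * mass * time_hr
Convert time: 47 min = 0.7833 hr
kcal = 8.85 * 106.93 * 0.7833
kcal = 741.2922 kcal

741.2922 kcal


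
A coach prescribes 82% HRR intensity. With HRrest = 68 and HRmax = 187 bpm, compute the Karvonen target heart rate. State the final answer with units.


Target = HRrest + pct*(HRmax - HRrest)
Heart rate reserve = HRmax - HRrest = 187 - 68 = 119 bpm
Fraction = 82% = 0.82
Target = 68 + 0.82 * 119
Target = 68 + 97.58 = 165.58 bpm

165.58 bpm


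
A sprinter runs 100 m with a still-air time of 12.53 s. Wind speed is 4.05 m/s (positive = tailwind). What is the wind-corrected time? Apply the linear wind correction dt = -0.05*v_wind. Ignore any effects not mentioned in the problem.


dt = -0.05 * v_wind = -0.05 * 4.05 = -0.2025 s
t_corrected = t_still + dt = 12.53 + (-0.2025)
t_corrected = 12.3275 s

12.3275 s


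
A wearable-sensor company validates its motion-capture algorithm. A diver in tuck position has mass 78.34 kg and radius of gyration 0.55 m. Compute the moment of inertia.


I = m * k^2
I = 78.34 * 0.55^2
I = 78.34 * 0.3025 = 23.6979 kg*m^2

23.6979 kg*m^2


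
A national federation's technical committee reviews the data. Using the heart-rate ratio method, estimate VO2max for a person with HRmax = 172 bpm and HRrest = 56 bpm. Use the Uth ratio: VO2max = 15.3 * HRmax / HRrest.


VO2max = 15.3 * HRmax / HRrest
VO2max = 15.3 * 172 / 56
VO2max = 2631.6 / 56 = 46.9929 mL/kg/min

46.9929 mL/kg/min


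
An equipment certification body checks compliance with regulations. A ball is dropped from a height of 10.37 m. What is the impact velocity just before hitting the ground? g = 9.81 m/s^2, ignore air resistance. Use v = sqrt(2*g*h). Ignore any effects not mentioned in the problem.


v = sqrt(2 * g * h)
v = sqrt(2 * 9.81 * 10.37)
v = sqrt(203.4594) = 14.2639 m/s

14.2639 m/s


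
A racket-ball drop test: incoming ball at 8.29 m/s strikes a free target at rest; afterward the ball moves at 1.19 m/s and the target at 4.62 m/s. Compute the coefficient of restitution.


e = (v2_after - v1_after) / (v1_before - v2_before)
Numerator = 4.62 - 1.19 = 3.43
Denominator = 8.29 - 0 = 8.29
e = 3.43 / 8.29 = 0.4138

0.4138


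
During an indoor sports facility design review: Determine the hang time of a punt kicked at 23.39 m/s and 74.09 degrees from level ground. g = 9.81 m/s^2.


T = 2*v*sin(theta)/g
sin(theta) = sin(74.09 deg) = 0.9617
T = 2*23.39*0.9617 / 9.81
T = 44.988 / 9.81 = 4.5859 s

4.5859 s


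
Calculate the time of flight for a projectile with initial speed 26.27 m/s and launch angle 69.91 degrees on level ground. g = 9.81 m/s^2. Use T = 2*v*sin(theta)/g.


T = 2*v*sin(theta)/g
sin(theta) = sin(69.91 deg) = 0.9392
T = 2*26.27*0.9392 / 9.81
T = 49.3432 / 9.81 = 5.0299 s

5.0299 s


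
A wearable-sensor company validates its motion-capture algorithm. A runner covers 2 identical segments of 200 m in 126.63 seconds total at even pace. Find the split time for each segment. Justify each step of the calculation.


Split time = total_time / n_laps = 126.63 / 2
Split time = 63.315 s per lap

63.315 s


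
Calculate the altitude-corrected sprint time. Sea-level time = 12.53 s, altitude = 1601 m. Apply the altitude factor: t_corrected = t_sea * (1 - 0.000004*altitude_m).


Correction factor = 1 - 0.000004 * 1601 = 0.993596
t_corrected = t_sea * factor = 12.53 * 0.993596
t_corrected = 12.4498 s

12.4498 s


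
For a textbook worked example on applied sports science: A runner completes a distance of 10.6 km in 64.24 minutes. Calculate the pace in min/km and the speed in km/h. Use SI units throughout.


Pace = time / distance = 64.24 min / 10.6 km = 6.0604 min/km
Speed = distance / time_in_hours = 10.6 / 1.0707 hr
Speed = 9.9004 km/h

6.0604 min/km, 9.9004 km/h


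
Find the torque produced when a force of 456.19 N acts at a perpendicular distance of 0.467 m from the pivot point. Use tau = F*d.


tau = F * d
tau = 456.19 * 0.467
tau = 213.0407 N*m

213.0407 N*m


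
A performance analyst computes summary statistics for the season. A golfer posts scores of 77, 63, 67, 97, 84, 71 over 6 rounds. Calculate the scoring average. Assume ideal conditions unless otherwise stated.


Average = sum / n
Sum = 459
Average = 459 / 6 = 76.5

76.5


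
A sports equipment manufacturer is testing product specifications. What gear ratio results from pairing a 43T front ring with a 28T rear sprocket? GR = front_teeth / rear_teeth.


GR = front_teeth / rear_teeth
GR = 43 / 28
GR = 1.5357

1.5357


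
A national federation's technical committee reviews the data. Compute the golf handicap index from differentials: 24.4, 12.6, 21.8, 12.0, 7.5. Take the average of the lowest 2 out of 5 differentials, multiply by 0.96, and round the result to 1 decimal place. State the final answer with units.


All differentials: 24.4, 12.6, 21.8, 12.0, 7.5
Sorted: 7.5, 12.0, 12.6, 21.8, 24.4
Best 2: 7.5, 12.0
Average of best = 19.5 / 2 = 9.75
Raw index = 9.75 * 0.96 = 9.36
Handicap index = round(9.36, 1) = 9.4

9.4


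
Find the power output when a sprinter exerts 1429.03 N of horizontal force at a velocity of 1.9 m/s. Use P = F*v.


P = F * v
P = 1429.03 * 1.9
P = 2715.157 W

2715.157 W


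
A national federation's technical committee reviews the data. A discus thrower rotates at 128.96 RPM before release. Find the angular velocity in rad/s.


omega = RPM * 2 * pi / 60
omega = 128.96 * 2 * 3.14159 / 60
omega = 810.2796 / 60 = 13.5047 rad/s

13.5047 rad/s


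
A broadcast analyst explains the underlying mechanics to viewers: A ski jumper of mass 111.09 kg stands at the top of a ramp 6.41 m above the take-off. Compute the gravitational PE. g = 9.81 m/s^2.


PE = m * g * h
PE = 111.09 * 9.81 * 6.41
PE = 1089.7929 * 6.41 = 6985.5725 J

6985.5725 J


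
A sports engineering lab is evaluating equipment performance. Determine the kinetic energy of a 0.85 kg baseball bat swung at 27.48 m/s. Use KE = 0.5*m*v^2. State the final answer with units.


KE = 0.5 * m * v^2
KE = 0.5 * 0.85 * 27.48^2
KE = 0.5 * 0.85 * 755.1504 = 320.9389 J

320.9389 J


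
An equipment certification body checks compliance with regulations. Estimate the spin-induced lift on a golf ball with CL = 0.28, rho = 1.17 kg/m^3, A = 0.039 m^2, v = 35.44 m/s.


FM = 0.5 * CL * rho * A * v^2
FM = 0.5 * 0.28 * 1.17 * 0.039 * 35.44^2
v^2 = 1255.9936
FM = 0.5 * 0.28 * 1.17 * 0.039 * 1255.9936 = 8.0235 N

8.0235 N


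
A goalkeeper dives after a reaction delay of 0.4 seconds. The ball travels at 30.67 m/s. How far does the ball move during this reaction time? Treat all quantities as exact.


d = v * t
d = 30.67 * 0.4
d = 12.268 m

12.268 m


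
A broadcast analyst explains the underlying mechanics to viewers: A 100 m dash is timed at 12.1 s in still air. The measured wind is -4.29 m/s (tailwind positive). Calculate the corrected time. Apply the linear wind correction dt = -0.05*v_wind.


dt = -0.05 * v_wind = -0.05 * -4.29 = 0.2145 s
t_corrected = t_still + dt = 12.1 + (0.2145)
t_corrected = 12.3145 s

12.3145 s


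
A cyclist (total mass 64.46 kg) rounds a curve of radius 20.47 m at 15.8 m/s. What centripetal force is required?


Fc = m * v^2 / r
v^2 = 15.8^2 = 249.64
Fc = 64.46 * 249.64 / 20.47
Fc = 16091.7944 / 20.47 = 786.116 N

786.116 N


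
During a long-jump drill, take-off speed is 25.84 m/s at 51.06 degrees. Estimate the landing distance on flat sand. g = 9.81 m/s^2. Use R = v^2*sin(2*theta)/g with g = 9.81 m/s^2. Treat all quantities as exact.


R = v^2 * sin(2*theta) / g
Convert angle to radians: theta = 51.06 deg = 0.8912 rad
sin(2*theta) = sin(1.7823) = 0.9777
R = 25.84^2 * 0.9777 / 9.81
R = 667.7056 * 0.9777 / 9.81 = 66.5466 m

66.5466 m


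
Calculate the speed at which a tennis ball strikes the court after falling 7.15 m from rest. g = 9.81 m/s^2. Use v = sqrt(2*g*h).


v = sqrt(2 * g * h)
v = sqrt(2 * 9.81 * 7.15)
v = sqrt(140.283) = 11.8441 m/s

11.8441 m/s


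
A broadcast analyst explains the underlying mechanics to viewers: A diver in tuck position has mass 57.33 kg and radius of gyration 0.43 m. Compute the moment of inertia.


I = m * k^2
I = 57.33 * 0.43^2
I = 57.33 * 0.1849 = 10.6003 kg*m^2

10.6003 kg*m^2


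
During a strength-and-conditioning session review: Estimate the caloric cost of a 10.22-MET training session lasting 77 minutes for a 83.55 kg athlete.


kcal = MET * mass * time_hr
Convert time: 77 min = 1.2833 hr
kcal = 10.22 * 83.55 * 1.2833
kcal = 1095.8139 kcal

1095.8139 kcal


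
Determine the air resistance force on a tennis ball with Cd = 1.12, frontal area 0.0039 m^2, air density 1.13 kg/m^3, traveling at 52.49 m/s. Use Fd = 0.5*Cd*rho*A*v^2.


Fd = 0.5 * Cd * rho * A * v^2
Fd = 0.5 * 1.12 * 1.13 * 0.0039 * 52.49^2
v^2 = 2755.2001
Fd = 0.5 * 1.12 * 1.13 * 0.0039 * 2755.2001 = 6.7996 N

6.7996 N


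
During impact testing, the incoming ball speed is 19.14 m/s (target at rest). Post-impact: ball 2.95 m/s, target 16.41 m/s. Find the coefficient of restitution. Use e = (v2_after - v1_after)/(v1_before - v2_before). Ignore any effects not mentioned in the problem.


e = (v2_after - v1_after) / (v1_before - v2_before)
Numerator = 16.41 - 2.95 = 13.46
Denominator = 19.14 - 0 = 19.14
e = 13.46 / 19.14 = 0.7032

0.7032


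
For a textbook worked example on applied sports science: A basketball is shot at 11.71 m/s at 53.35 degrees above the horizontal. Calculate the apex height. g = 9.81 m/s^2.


H = (v*sin(theta))^2 / (2*g)
vy = v*sin(theta) = 11.71 * sin(53.35 deg) = 9.3949 m/s
H = vy^2 / (2*g) = 88.2641 / (2*9.81)
H = 88.2641 / 19.62 = 4.4987 m

4.4987 m


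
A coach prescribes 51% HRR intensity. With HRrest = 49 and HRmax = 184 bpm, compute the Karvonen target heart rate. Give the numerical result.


Target = HRrest + pct*(HRmax - HRrest)
Heart rate reserve = HRmax - HRrest = 184 - 49 = 135 bpm
Fraction = 51% = 0.51
Target = 49 + 0.51 * 135
Target = 49 + 68.85 = 117.85 bpm

117.85 bpm


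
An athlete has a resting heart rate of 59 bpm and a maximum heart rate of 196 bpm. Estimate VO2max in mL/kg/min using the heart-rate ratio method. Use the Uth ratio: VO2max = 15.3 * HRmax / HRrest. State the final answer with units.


VO2max = 15.3 * HRmax / HRrest
VO2max = 15.3 * 196 / 59
VO2max = 2998.8 / 59 = 50.8271 mL/kg/min

50.8271 mL/kg/min


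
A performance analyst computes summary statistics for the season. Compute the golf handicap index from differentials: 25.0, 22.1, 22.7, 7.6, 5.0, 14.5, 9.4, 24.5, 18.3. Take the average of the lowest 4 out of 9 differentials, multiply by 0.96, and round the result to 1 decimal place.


All differentials: 25.0, 22.1, 22.7, 7.6, 5.0, 14.5, 9.4, 24.5, 18.3
Sorted: 5.0, 7.6, 9.4, 14.5, 18.3, 22.1, 22.7, 24.5, 25.0
Best 4: 5.0, 7.6, 9.4, 14.5
Average of best = 36.5 / 4 = 9.125
Raw index = 9.125 * 0.96 = 8.76
Handicap index = round(8.76, 1) = 8.8

8.8


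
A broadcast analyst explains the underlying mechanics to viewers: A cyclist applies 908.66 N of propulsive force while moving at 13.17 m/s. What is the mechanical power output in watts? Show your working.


P = F * v
P = 908.66 * 13.17
P = 11967.0522 W

11967.0522 W


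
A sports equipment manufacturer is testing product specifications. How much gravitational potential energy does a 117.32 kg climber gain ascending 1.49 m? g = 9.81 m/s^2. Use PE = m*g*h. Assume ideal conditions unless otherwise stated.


PE = m * g * h
PE = 117.32 * 9.81 * 1.49
PE = 1150.9092 * 1.49 = 1714.8547 J

1714.8547 J


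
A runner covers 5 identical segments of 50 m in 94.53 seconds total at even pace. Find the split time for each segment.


Split time = total_time / n_laps = 94.53 / 5
Split time = 18.906 s per lap

18.906 s


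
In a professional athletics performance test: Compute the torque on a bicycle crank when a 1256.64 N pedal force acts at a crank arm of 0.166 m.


tau = F * d
tau = 1256.64 * 0.166
tau = 208.6022 N*m

208.6022 N*m


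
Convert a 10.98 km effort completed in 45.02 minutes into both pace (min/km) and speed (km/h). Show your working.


Pace = time / distance = 45.02 min / 10.98 km = 4.1002 min/km
Speed = distance / time_in_hours = 10.98 / 0.7503 hr
Speed = 14.6335 km/h

4.1002 min/km, 14.6335 km/h


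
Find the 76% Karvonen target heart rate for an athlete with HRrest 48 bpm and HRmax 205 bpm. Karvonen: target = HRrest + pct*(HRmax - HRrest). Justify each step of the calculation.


Target = HRrest + pct*(HRmax - HRrest)
Heart rate reserve = HRmax - HRrest = 205 - 48 = 157 bpm
Fraction = 76% = 0.76
Target = 48 + 0.76 * 157
Target = 48 + 119.32 = 167.32 bpm

167.32 bpm


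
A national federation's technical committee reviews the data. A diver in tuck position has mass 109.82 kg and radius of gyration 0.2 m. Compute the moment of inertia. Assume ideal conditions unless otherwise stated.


I = m * k^2
I = 109.82 * 0.2^2
I = 109.82 * 0.04 = 4.3928 kg*m^2

4.3928 kg*m^2


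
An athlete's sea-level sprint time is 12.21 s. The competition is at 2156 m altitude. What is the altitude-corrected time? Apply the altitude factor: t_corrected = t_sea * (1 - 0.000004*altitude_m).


Correction factor = 1 - 0.000004 * 2156 = 0.991376
t_corrected = t_sea * factor = 12.21 * 0.991376
t_corrected = 12.1047 s

12.1047 s


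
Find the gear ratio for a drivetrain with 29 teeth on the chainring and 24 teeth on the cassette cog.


GR = front_teeth / rear_teeth
GR = 29 / 24
GR = 1.2083

1.2083


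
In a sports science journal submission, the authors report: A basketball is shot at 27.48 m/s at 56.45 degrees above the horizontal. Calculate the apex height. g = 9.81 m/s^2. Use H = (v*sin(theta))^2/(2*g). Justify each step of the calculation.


H = (v*sin(theta))^2 / (2*g)
vy = v*sin(theta) = 27.48 * sin(56.45 deg) = 22.9019 m/s
H = vy^2 / (2*g) = 524.4988 / (2*9.81)
H = 524.4988 / 19.62 = 26.7329 m

26.7329 m


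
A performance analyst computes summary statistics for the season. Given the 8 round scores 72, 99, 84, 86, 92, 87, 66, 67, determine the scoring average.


Average = sum / n
Sum = 653
Average = 653 / 8 = 81.625

81.625


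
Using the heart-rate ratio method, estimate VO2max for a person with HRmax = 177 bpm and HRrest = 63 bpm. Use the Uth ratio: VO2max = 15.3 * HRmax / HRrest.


VO2max = 15.3 * HRmax / HRrest
VO2max = 15.3 * 177 / 63
VO2max = 2708.1 / 63 = 42.9857 mL/kg/min

42.9857 mL/kg/min


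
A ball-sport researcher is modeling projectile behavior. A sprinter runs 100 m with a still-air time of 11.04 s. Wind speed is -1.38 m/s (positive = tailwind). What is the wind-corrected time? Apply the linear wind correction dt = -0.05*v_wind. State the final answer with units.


dt = -0.05 * v_wind = -0.05 * -1.38 = 0.069 s
t_corrected = t_still + dt = 11.04 + (0.069)
t_corrected = 11.109 s

11.109 s


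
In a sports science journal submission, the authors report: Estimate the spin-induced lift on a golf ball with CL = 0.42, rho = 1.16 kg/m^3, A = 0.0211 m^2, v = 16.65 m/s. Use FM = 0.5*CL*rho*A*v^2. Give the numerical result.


FM = 0.5 * CL * rho * A * v^2
FM = 0.5 * 0.42 * 1.16 * 0.0211 * 16.65^2
v^2 = 277.2225
FM = 0.5 * 0.42 * 1.16 * 0.0211 * 277.2225 = 1.4249 N

1.4249 N


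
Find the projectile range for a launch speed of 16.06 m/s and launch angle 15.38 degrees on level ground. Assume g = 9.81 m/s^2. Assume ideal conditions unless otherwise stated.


R = v^2 * sin(2*theta) / g
Convert angle to radians: theta = 15.38 deg = 0.2684 rad
sin(2*theta) = sin(0.5369) = 0.5114
R = 16.06^2 * 0.5114 / 9.81
R = 257.9236 * 0.5114 / 9.81 = 13.4468 m

13.4468 m


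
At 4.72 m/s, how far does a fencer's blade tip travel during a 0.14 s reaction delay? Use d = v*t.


d = v * t
d = 4.72 * 0.14
d = 0.6608 m

0.6608 m


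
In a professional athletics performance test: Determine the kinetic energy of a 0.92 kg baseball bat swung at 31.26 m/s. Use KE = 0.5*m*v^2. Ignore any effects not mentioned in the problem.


KE = 0.5 * m * v^2
KE = 0.5 * 0.92 * 31.26^2
KE = 0.5 * 0.92 * 977.1876 = 449.5063 J

449.5063 J


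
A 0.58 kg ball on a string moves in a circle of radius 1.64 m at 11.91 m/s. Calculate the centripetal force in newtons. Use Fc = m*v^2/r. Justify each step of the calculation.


Fc = m * v^2 / r
v^2 = 11.91^2 = 141.8481
Fc = 0.58 * 141.8481 / 1.64
Fc = 82.2719 / 1.64 = 50.1658 N

50.1658 N


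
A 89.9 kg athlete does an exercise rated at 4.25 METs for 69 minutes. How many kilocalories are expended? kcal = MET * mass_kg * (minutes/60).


kcal = MET * mass * time_hr
Convert time: 69 min = 1.15 hr
kcal = 4.25 * 89.9 * 1.15
kcal = 439.3863 kcal

439.3863 kcal


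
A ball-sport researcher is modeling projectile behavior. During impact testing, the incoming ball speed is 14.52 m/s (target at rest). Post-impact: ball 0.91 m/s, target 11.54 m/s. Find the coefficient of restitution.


e = (v2_after - v1_after) / (v1_before - v2_before)
Numerator = 11.54 - 0.91 = 10.63
Denominator = 14.52 - 0 = 14.52
e = 10.63 / 14.52 = 0.7321

0.7321


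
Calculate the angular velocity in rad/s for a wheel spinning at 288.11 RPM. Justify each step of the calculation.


omega = RPM * 2 * pi / 60
omega = 288.11 * 2 * 3.14159 / 60
omega = 1810.2485 / 60 = 30.1708 rad/s

30.1708 rad/s


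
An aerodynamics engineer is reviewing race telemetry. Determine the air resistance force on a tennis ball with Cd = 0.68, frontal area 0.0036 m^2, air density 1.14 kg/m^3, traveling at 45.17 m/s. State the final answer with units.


Fd = 0.5 * Cd * rho * A * v^2
Fd = 0.5 * 0.68 * 1.14 * 0.0036 * 45.17^2
v^2 = 2040.3289
Fd = 0.5 * 0.68 * 1.14 * 0.0036 * 2040.3289 = 2.847 N

2.847 N


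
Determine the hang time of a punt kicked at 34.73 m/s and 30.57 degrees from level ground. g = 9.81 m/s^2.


T = 2*v*sin(theta)/g
sin(theta) = sin(30.57 deg) = 0.5086
T = 2*34.73*0.5086 / 9.81
T = 35.3267 / 9.81 = 3.6011 s

3.6011 s


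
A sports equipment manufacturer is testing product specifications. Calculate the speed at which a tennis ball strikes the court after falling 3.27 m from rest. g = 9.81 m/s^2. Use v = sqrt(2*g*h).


v = sqrt(2 * g * h)
v = sqrt(2 * 9.81 * 3.27)
v = sqrt(64.1574) = 8.0098 m/s

8.0098 m/s


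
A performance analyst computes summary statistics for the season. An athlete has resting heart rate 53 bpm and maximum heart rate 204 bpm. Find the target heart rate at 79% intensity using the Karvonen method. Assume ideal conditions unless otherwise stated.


Target = HRrest + pct*(HRmax - HRrest)
Heart rate reserve = HRmax - HRrest = 204 - 53 = 151 bpm
Fraction = 79% = 0.79
Target = 53 + 0.79 * 151
Target = 53 + 119.29 = 172.29 bpm

172.29 bpm


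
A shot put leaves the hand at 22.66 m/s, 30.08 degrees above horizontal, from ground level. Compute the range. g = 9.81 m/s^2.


R = v^2 * sin(2*theta) / g
Convert angle to radians: theta = 30.08 deg = 0.525 rad
sin(2*theta) = sin(1.05) = 0.8674
R = 22.66^2 * 0.8674 / 9.81
R = 513.4756 * 0.8674 / 9.81 = 45.4025 m

45.4025 m


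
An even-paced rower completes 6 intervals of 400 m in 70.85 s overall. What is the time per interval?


Split time = total_time / n_laps = 70.85 / 6
Split time = 11.8083 s per lap

11.8083 s


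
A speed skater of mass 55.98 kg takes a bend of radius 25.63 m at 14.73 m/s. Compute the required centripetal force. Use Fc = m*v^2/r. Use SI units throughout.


Fc = m * v^2 / r
v^2 = 14.73^2 = 216.9729
Fc = 55.98 * 216.9729 / 25.63
Fc = 12146.1429 / 25.63 = 473.9034 N

473.9034 N


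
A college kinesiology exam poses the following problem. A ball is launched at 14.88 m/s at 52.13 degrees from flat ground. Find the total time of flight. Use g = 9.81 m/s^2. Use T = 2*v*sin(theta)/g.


T = 2*v*sin(theta)/g
sin(theta) = sin(52.13 deg) = 0.7894
T = 2*14.88*0.7894 / 9.81
T = 23.4927 / 9.81 = 2.3948 s

2.3948 s


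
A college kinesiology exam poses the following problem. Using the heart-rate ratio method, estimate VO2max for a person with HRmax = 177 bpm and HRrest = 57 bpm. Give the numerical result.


VO2max = 15.3 * HRmax / HRrest
VO2max = 15.3 * 177 / 57
VO2max = 2708.1 / 57 = 47.5105 mL/kg/min

47.5105 mL/kg/min
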